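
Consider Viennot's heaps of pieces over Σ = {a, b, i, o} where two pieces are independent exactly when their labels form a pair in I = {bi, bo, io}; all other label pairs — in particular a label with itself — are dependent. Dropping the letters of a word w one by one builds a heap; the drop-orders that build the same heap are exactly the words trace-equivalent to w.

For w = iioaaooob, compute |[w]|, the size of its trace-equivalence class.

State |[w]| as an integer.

piece 0:i — minimal
piece 1:i rests on {0:i}
piece 2:o — minimal
piece 3:a rests on {1:i, 2:o}
piece 4:a rests on {3:a}
piece 5:o rests on {4:a}
piece 6:o rests on {5:o}
piece 7:o rests on {6:o}
piece 8:b rests on {4:a}
minimal pieces: {0:i, 2:o}
ways to finish when only these pieces remain (= sum over removing one remaining piece with nothing left below it):
  1 left: {7}→1  {8}→1
  2 left: {6,7}→1  {7,8}→2
  3 left: {5,6,7}→1  {6,7,8}→3
  4 left: {5,6,7,8}→4
  5 left: {4,5,6,7,8}→4
  6 left: {3,4,5,6,7,8}→4
  7 left: {1,3,4,5,6,7,8}→4  {2,3,4,5,6,7,8}→4
  placing 0:i first → 8 extensions
  placing 2:o first → 4 extensions
total linear extensions = 12

12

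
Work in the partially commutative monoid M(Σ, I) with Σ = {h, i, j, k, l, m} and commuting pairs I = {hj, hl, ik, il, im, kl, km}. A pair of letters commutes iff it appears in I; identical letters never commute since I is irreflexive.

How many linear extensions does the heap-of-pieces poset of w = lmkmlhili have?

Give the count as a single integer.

drop 0:l onto floor
drop 1:m onto {0:l}
drop 2:k onto floor
drop 3:m onto {1:m}
drop 4:l onto {3:m}
drop 5:h onto {2:k, 3:m}
drop 6:i onto {5:h}
drop 7:l onto {4:l}
drop 8:i onto {6:i}
ground layer = {0:l, 2:k}
drop-orders for the pieces not yet dropped (sum over which currently-grounded one goes next):
  1 to go: {7} 1  {8} 1
  2 to go: {4,7} 1  {6,8} 1  {7,8} 2
  3 to go: {4,7,8} 3  {5,6,8} 1  {6,7,8} 3
  4 to go: {2,5,6,8} 1  {4,6,7,8} 6  {5,6,7,8} 4
  5 to go: {2,5,6,7,8} 5  {4,5,6,7,8} 10
  6 to go: {2,4,5,6,7,8} 15  {3,4,5,6,7,8} 10
  7 to go: {1,3,4,5,6,7,8} 10  {2,3,4,5,6,7,8} 25
  if 0:l drops first: 35 orders
  if 2:k drops first: 10 orders
heap linearizations: 45

45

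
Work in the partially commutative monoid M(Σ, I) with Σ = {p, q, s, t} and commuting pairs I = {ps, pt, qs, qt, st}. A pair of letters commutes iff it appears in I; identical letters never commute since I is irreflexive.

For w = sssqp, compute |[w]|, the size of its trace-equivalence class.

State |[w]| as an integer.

#0=s has no predecessor
#1=s depends on [0:s]
#2=s depends on [1:s]
#3=q has no predecessor
#4=p depends on [3:q]
sources: [0:s, 3:q]
N(rest) = Σ N(rest − s) over sources s of rest; N(one piece) = 1:
  size 1 → [2]=1  [4]=1
  size 2 → [1,2]=1  [2,4]=2  [3,4]=1
  size 3 → [0,1,2]=1  [1,2,4]=3  [2,3,4]=3
  first=0(s) contributes 6
  first=3(q) contributes 4
|[w]| = 10

10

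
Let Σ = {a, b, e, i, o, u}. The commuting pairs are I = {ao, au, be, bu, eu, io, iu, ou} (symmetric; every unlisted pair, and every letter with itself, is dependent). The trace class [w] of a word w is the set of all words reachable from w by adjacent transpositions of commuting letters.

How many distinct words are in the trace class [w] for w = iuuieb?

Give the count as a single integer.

30

0(i) covers ∅
1(u) covers ∅
2(u) covers 1:u
3(i) covers 0:i
4(e) covers 3:i
5(b) covers 3:i
floor of heap: 0:i, 1:u
completions by unplaced set U, small U first (add the entries for U minus each lowest piece of U):
  |U|=1: {2}:1  {4}:1  {5}:1
  |U|=2: {1,2}:1  {2,4}:2  {2,5}:2  {4,5}:2
  |U|=3: {1,2,4}:3  {1,2,5}:3  {2,4,5}:6  {3,4,5}:2
  |U|=4: {0,3,4,5}:2  {1,2,4,5}:12  {2,3,4,5}:8
  start at 0(i): 20
  start at 1(u): 10
sum over floor = 30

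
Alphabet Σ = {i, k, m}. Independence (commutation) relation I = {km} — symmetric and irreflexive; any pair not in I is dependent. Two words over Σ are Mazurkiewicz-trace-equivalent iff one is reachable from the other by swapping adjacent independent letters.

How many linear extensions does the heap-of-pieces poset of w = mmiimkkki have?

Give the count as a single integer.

drop 0:m onto floor
drop 1:m onto {0:m}
drop 2:i onto {1:m}
drop 3:i onto {2:i}
drop 4:m onto {3:i}
drop 5:k onto {3:i}
drop 6:k onto {5:k}
drop 7:k onto {6:k}
drop 8:i onto {4:m, 7:k}
ground layer = {0:m}
drop-orders for the pieces not yet dropped (sum over which currently-grounded one goes next):
  1 to go: {8} 1
  2 to go: {4,8} 1  {7,8} 1
  3 to go: {4,7,8} 2  {6,7,8} 1
  4 to go: {4,6,7,8} 3  {5,6,7,8} 1
  5 to go: {4,5,6,7,8} 4
  6 to go: {3,4,5,6,7,8} 4
  7 to go: {2,3,4,5,6,7,8} 4
  if 0:m drops first: 4 orders

4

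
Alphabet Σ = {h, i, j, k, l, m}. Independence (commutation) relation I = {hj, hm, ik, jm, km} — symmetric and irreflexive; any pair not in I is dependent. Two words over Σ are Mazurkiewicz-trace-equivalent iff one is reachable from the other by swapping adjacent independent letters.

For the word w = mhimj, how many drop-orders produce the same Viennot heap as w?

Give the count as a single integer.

drop 0:m onto floor
drop 1:h onto floor
drop 2:i onto {0:m, 1:h}
drop 3:m onto {2:i}
drop 4:j onto {2:i}
ground layer = {0:m, 1:h}
drop-orders for the pieces not yet dropped (sum over which currently-grounded one goes next):
  1 to go: {3} 1  {4} 1
  2 to go: {3,4} 2
  3 to go: {2,3,4} 2
  if 0:m drops first: 2 orders
  if 1:h drops first: 2 orders
heap linearizations: 4

4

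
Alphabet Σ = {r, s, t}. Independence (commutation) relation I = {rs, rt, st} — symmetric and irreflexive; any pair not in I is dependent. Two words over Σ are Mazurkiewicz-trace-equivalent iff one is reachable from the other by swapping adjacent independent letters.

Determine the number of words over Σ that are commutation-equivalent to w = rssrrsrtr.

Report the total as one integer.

504

drop 0:r onto floor
drop 1:s onto floor
drop 2:s onto {1:s}
drop 3:r onto {0:r}
drop 4:r onto {3:r}
drop 5:s onto {2:s}
drop 6:r onto {4:r}
drop 7:t onto floor
drop 8:r onto {6:r}
ground layer = {0:r, 1:s, 7:t}
drop-orders for the pieces not yet dropped (sum over which currently-grounded one goes next):
  1 to go: {5} 1  {7} 1  {8} 1
  2 to go: {2,5} 1  {5,7} 2  {5,8} 2  {6,8} 1  {7,8} 2
  3 to go: {1,2,5} 1  {2,5,7} 3  {2,5,8} 3  {4,6,8} 1  {5,6,8} 3  {5,7,8} 6  {6,7,8} 3
  4 to go: {1,2,5,7} 4  {1,2,5,8} 4  {2,5,6,8} 6  {2,5,7,8} 12  {3,4,6,8} 1  {4,5,6,8} 4  {4,6,7,8} 4  {5,6,7,8} 12
  5 to go: {0,3,4,6,8} 1  {1,2,5,6,8} 10  {1,2,5,7,8} 20  {2,4,5,6,8} 10  {2,5,6,7,8} 30  {3,4,5,6,8} 5  {3,4,6,7,8} 5  {4,5,6,7,8} 20
  6 to go: {0,3,4,5,6,8} 6  {0,3,4,6,7,8} 6  {1,2,4,5,6,8} 20  {1,2,5,6,7,8} 60  {2,3,4,5,6,8} 15  {2,4,5,6,7,8} 60  {3,4,5,6,7,8} 30
  7 to go: {0,2,3,4,5,6,8} 21  {0,3,4,5,6,7,8} 42  {1,2,3,4,5,6,8} 35  {1,2,4,5,6,7,8} 140  {2,3,4,5,6,7,8} 105
  if 0:r drops first: 280 orders
  if 1:s drops first: 168 orders
  if 7:t drops first: 56 orders
heap linearizations: 504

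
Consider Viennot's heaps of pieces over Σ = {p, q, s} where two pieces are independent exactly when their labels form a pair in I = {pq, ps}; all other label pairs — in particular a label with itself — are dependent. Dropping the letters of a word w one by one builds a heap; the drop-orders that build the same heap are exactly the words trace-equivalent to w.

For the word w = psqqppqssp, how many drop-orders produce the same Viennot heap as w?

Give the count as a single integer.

210

drop 0:p onto floor
drop 1:s onto floor
drop 2:q onto {1:s}
drop 3:q onto {2:q}
drop 4:p onto {0:p}
drop 5:p onto {4:p}
drop 6:q onto {3:q}
drop 7:s onto {6:q}
drop 8:s onto {7:s}
drop 9:p onto {5:p}
ground layer = {0:p, 1:s}
drop-orders for the pieces not yet dropped (sum over which currently-grounded one goes next):
  1 to go: {8} 1  {9} 1
  2 to go: {5,9} 1  {7,8} 1  {8,9} 2
  3 to go: {4,5,9} 1  {5,8,9} 3  {6,7,8} 1  {7,8,9} 3
  4 to go: {0,4,5,9} 1  {3,6,7,8} 1  {4,5,8,9} 4  {5,7,8,9} 6  {6,7,8,9} 4
  5 to go: {0,4,5,8,9} 5  {2,3,6,7,8} 1  {3,6,7,8,9} 5  {4,5,7,8,9} 10  {5,6,7,8,9} 10
  6 to go: {0,4,5,7,8,9} 15  {1,2,3,6,7,8} 1  {2,3,6,7,8,9} 6  {3,5,6,7,8,9} 15  {4,5,6,7,8,9} 20
  7 to go: {0,4,5,6,7,8,9} 35  {1,2,3,6,7,8,9} 7  {2,3,5,6,7,8,9} 21  {3,4,5,6,7,8,9} 35
  8 to go: {0,3,4,5,6,7,8,9} 70  {1,2,3,5,6,7,8,9} 28  {2,3,4,5,6,7,8,9} 56
  if 0:p drops first: 84 orders
  if 1:s drops first: 126 orders
heap linearizations: 210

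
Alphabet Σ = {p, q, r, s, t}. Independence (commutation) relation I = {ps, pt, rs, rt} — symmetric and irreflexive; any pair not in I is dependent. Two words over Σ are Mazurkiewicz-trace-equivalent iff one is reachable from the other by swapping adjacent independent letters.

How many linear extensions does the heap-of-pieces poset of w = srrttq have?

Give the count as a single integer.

#0=s has no predecessor
#1=r has no predecessor
#2=r depends on [1:r]
#3=t depends on [0:s]
#4=t depends on [3:t]
#5=q depends on [2:r, 4:t]
sources: [0:s, 1:r]
N(rest) = Σ N(rest − s) over sources s of rest; N(one piece) = 1:
  size 1 → [5]=1
  size 2 → [2,5]=1  [4,5]=1
  size 3 → [1,2,5]=1  [2,4,5]=2  [3,4,5]=1
  size 4 → [0,3,4,5]=1  [1,2,4,5]=3  [2,3,4,5]=3
  first=0(s) contributes 6
  first=1(r) contributes 4
|[w]| = 10

10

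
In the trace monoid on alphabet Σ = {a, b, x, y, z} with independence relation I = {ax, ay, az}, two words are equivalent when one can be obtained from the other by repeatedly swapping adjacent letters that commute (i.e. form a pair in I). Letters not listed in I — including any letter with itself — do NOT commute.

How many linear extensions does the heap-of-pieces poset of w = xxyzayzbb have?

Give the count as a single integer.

#0=x has no predecessor
#1=x depends on [0:x]
#2=y depends on [1:x]
#3=z depends on [2:y]
#4=a has no predecessor
#5=y depends on [3:z]
#6=z depends on [5:y]
#7=b depends on [4:a, 6:z]
#8=b depends on [7:b]
sources: [0:x, 4:a]
N(rest) = Σ N(rest − s) over sources s of rest; N(one piece) = 1:
  size 1 → [8]=1
  size 2 → [7,8]=1
  size 3 → [4,7,8]=1  [6,7,8]=1
  size 4 → [4,6,7,8]=2  [5,6,7,8]=1
  size 5 → [3,5,6,7,8]=1  [4,5,6,7,8]=3
  size 6 → [2,3,5,6,7,8]=1  [3,4,5,6,7,8]=4
  size 7 → [1,2,3,5,6,7,8]=1  [2,3,4,5,6,7,8]=5
  first=0(x) contributes 6
  first=4(a) contributes 1
|[w]| = 7

7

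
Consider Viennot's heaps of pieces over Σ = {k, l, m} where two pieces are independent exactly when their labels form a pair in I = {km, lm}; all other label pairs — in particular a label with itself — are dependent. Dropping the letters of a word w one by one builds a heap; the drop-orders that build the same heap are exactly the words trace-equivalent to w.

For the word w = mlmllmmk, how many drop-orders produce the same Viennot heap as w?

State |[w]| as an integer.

#0=m has no predecessor
#1=l has no predecessor
#2=m depends on [0:m]
#3=l depends on [1:l]
#4=l depends on [3:l]
#5=m depends on [2:m]
#6=m depends on [5:m]
#7=k depends on [4:l]
sources: [0:m, 1:l]
N(rest) = Σ N(rest − s) over sources s of rest; N(one piece) = 1:
  size 1 → [6]=1  [7]=1
  size 2 → [4,7]=1  [5,6]=1  [6,7]=2
  size 3 → [2,5,6]=1  [3,4,7]=1  [4,6,7]=3  [5,6,7]=3
  size 4 → [0,2,5,6]=1  [1,3,4,7]=1  [2,5,6,7]=4  [3,4,6,7]=4  [4,5,6,7]=6
  size 5 → [0,2,5,6,7]=5  [1,3,4,6,7]=5  [2,4,5,6,7]=10  [3,4,5,6,7]=10
  size 6 → [0,2,4,5,6,7]=15  [1,3,4,5,6,7]=15  [2,3,4,5,6,7]=20
  first=0(m) contributes 35
  first=1(l) contributes 35
|[w]| = 70

70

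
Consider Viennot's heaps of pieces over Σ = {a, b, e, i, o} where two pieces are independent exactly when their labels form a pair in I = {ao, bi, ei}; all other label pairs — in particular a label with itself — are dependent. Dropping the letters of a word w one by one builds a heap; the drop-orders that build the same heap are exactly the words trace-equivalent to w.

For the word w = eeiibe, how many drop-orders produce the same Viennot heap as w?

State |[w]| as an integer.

0(e) covers ∅
1(e) covers 0:e
2(i) covers ∅
3(i) covers 2:i
4(b) covers 1:e
5(e) covers 4:b
floor of heap: 0:e, 2:i
completions by unplaced set U, small U first (add the entries for U minus each lowest piece of U):
  |U|=1: {3}:1  {5}:1
  |U|=2: {2,3}:1  {3,5}:2  {4,5}:1
  |U|=3: {1,4,5}:1  {2,3,5}:3  {3,4,5}:3
  |U|=4: {0,1,4,5}:1  {1,3,4,5}:4  {2,3,4,5}:6
  start at 0(e): 10
  start at 2(i): 5
sum over floor = 15

15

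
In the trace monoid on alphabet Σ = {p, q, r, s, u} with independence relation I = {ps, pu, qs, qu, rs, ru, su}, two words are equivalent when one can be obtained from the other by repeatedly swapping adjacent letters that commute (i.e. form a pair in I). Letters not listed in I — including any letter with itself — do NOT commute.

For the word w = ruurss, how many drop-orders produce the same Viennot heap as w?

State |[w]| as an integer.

90

piece 0:r — minimal
piece 1:u — minimal
piece 2:u rests on {1:u}
piece 3:r rests on {0:r}
piece 4:s — minimal
piece 5:s rests on {4:s}
minimal pieces: {0:r, 1:u, 4:s}
ways to finish when only these pieces remain (= sum over removing one remaining piece with nothing left below it):
  1 left: {2}→1  {3}→1  {5}→1
  2 left: {0,3}→1  {1,2}→1  {2,3}→2  {2,5}→2  {3,5}→2  {4,5}→1
  3 left: {0,2,3}→3  {0,3,5}→3  {1,2,3}→3  {1,2,5}→3  {2,3,5}→6  {2,4,5}→3  {3,4,5}→3
  4 left: {0,1,2,3}→6  {0,2,3,5}→12  {0,3,4,5}→6  {1,2,3,5}→12  {1,2,4,5}→6  {2,3,4,5}→12
  placing 0:r first → 30 extensions
  placing 1:u first → 30 extensions
  placing 4:s first → 30 extensions
total linear extensions = 90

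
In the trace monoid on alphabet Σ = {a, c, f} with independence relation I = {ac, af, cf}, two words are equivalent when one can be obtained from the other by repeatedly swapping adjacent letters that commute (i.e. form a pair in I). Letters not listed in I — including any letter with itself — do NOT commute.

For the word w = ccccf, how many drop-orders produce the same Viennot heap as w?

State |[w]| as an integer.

piece 0:c — minimal
piece 1:c rests on {0:c}
piece 2:c rests on {1:c}
piece 3:c rests on {2:c}
piece 4:f — minimal
minimal pieces: {0:c, 4:f}
ways to finish when only these pieces remain (= sum over removing one remaining piece with nothing left below it):
  1 left: {3}→1  {4}→1
  2 left: {2,3}→1  {3,4}→2
  3 left: {1,2,3}→1  {2,3,4}→3
  placing 0:c first → 4 extensions
  placing 4:f first → 1 extensions
total linear extensions = 5

5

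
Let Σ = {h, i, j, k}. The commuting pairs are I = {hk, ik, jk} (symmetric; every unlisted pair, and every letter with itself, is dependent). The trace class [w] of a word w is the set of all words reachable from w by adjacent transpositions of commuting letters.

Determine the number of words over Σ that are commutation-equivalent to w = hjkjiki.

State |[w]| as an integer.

21

#0=h has no predecessor
#1=j depends on [0:h]
#2=k has no predecessor
#3=j depends on [1:j]
#4=i depends on [3:j]
#5=k depends on [2:k]
#6=i depends on [4:i]
sources: [0:h, 2:k]
N(rest) = Σ N(rest − s) over sources s of rest; N(one piece) = 1:
  size 1 → [5]=1  [6]=1
  size 2 → [2,5]=1  [4,6]=1  [5,6]=2
  size 3 → [2,5,6]=3  [3,4,6]=1  [4,5,6]=3
  size 4 → [1,3,4,6]=1  [2,4,5,6]=6  [3,4,5,6]=4
  size 5 → [0,1,3,4,6]=1  [1,3,4,5,6]=5  [2,3,4,5,6]=10
  first=0(h) contributes 15
  first=2(k) contributes 6
|[w]| = 21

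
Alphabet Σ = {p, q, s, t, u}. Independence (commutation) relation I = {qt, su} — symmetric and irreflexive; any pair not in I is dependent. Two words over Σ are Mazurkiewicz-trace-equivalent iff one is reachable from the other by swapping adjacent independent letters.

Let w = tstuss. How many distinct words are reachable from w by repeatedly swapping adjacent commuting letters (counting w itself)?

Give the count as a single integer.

3

#0=t has no predecessor
#1=s depends on [0:t]
#2=t depends on [1:s]
#3=u depends on [2:t]
#4=s depends on [2:t]
#5=s depends on [4:s]
sources: [0:t]
N(rest) = Σ N(rest − s) over sources s of rest; N(one piece) = 1:
  size 1 → [3]=1  [5]=1
  size 2 → [3,5]=2  [4,5]=1
  size 3 → [3,4,5]=3
  size 4 → [2,3,4,5]=3
  first=0(t) contributes 3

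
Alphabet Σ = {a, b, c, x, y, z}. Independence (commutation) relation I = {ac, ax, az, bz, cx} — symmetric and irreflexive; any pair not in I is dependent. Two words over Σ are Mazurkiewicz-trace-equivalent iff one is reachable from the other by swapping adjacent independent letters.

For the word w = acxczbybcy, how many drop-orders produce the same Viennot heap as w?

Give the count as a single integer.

27

drop 0:a onto floor
drop 1:c onto floor
drop 2:x onto floor
drop 3:c onto {1:c}
drop 4:z onto {2:x, 3:c}
drop 5:b onto {0:a, 2:x, 3:c}
drop 6:y onto {4:z, 5:b}
drop 7:b onto {6:y}
drop 8:c onto {7:b}
drop 9:y onto {8:c}
ground layer = {0:a, 1:c, 2:x}
drop-orders for the pieces not yet dropped (sum over which currently-grounded one goes next):
  1 to go: {9} 1
  2 to go: {8,9} 1
  3 to go: {7,8,9} 1
  4 to go: {6,7,8,9} 1
  5 to go: {4,6,7,8,9} 1  {5,6,7,8,9} 1
  6 to go: {0,5,6,7,8,9} 1  {4,5,6,7,8,9} 2
  7 to go: {0,4,5,6,7,8,9} 3  {2,4,5,6,7,8,9} 2  {3,4,5,6,7,8,9} 2
  8 to go: {0,2,4,5,6,7,8,9} 5  {0,3,4,5,6,7,8,9} 5  {1,3,4,5,6,7,8,9} 2  {2,3,4,5,6,7,8,9} 4
  if 0:a drops first: 6 orders
  if 1:c drops first: 14 orders
  if 2:x drops first: 7 orders
heap linearizations: 27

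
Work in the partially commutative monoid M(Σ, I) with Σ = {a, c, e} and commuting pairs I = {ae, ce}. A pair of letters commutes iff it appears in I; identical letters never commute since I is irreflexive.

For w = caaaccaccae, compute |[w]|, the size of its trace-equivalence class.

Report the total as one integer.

0(c) covers ∅
1(a) covers 0:c
2(a) covers 1:a
3(a) covers 2:a
4(c) covers 3:a
5(c) covers 4:c
6(a) covers 5:c
7(c) covers 6:a
8(c) covers 7:c
9(a) covers 8:c
10(e) covers ∅
floor of heap: 0:c, 10:e
completions by unplaced set U, small U first (add the entries for U minus each lowest piece of U):
  |U|=1: {9}:1  {10}:1
  |U|=2: {8,9}:1  {9,10}:2
  |U|=3: {7,8,9}:1  {8,9,10}:3
  |U|=4: {6,7,8,9}:1  {7,8,9,10}:4
  |U|=5: {5,6,7,8,9}:1  {6,7,8,9,10}:5
  |U|=6: {4,5,6,7,8,9}:1  {5,6,7,8,9,10}:6
  |U|=7: {3,4,5,6,7,8,9}:1  {4,5,6,7,8,9,10}:7
  |U|=8: {2,3,4,5,6,7,8,9}:1  {3,4,5,6,7,8,9,10}:8
  |U|=9: {1,2,3,4,5,6,7,8,9}:1  {2,3,4,5,6,7,8,9,10}:9
  start at 0(c): 10
  start at 10(e): 1
sum over floor = 11

11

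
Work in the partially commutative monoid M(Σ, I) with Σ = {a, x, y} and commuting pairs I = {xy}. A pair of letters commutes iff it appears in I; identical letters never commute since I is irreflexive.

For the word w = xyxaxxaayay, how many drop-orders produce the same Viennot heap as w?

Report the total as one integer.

0(x) covers ∅
1(y) covers ∅
2(x) covers 0:x
3(a) covers 1:y, 2:x
4(x) covers 3:a
5(x) covers 4:x
6(a) covers 5:x
7(a) covers 6:a
8(y) covers 7:a
9(a) covers 8:y
10(y) covers 9:a
floor of heap: 0:x, 1:y
completions by unplaced set U, small U first (add the entries for U minus each lowest piece of U):
  |U|=1: {10}:1
  |U|=2: {9,10}:1
  |U|=3: {8,9,10}:1
  |U|=4: {7,8,9,10}:1
  |U|=5: {6,7,8,9,10}:1
  |U|=6: {5,6,7,8,9,10}:1
  |U|=7: {4,5,6,7,8,9,10}:1
  |U|=8: {3,4,5,6,7,8,9,10}:1
  |U|=9: {1,3,4,5,6,7,8,9,10}:1  {2,3,4,5,6,7,8,9,10}:1
  start at 0(x): 2
  start at 1(y): 1
sum over floor = 3

3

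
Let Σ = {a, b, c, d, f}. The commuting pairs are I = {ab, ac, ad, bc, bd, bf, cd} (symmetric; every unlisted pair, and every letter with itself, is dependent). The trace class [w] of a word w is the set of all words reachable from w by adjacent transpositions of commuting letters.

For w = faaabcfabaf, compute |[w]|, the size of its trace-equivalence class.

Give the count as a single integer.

0(f) covers ∅
1(a) covers 0:f
2(a) covers 1:a
3(a) covers 2:a
4(b) covers ∅
5(c) covers 0:f
6(f) covers 3:a, 5:c
7(a) covers 6:f
8(b) covers 4:b
9(a) covers 7:a
10(f) covers 9:a
floor of heap: 0:f, 4:b
completions by unplaced set U, small U first (add the entries for U minus each lowest piece of U):
  |U|=1: {8}:1  {10}:1
  |U|=2: {4,8}:1  {8,10}:2  {9,10}:1
  |U|=3: {4,8,10}:3  {7,9,10}:1  {8,9,10}:3
  |U|=4: {4,8,9,10}:6  {6,7,9,10}:1  {7,8,9,10}:4
  |U|=5: {3,6,7,9,10}:1  {4,7,8,9,10}:10  {5,6,7,9,10}:1  {6,7,8,9,10}:5
  |U|=6: {2,3,6,7,9,10}:1  {3,5,6,7,9,10}:2  {3,6,7,8,9,10}:6  {4,6,7,8,9,10}:15  {5,6,7,8,9,10}:6
  |U|=7: {1,2,3,6,7,9,10}:1  {2,3,5,6,7,9,10}:3  {2,3,6,7,8,9,10}:7  {3,4,6,7,8,9,10}:21  {3,5,6,7,8,9,10}:14  {4,5,6,7,8,9,10}:21
  |U|=8: {1,2,3,5,6,7,9,10}:4  {1,2,3,6,7,8,9,10}:8  {2,3,4,6,7,8,9,10}:28  {2,3,5,6,7,8,9,10}:24  {3,4,5,6,7,8,9,10}:56
  |U|=9: {0,1,2,3,5,6,7,9,10}:4  {1,2,3,4,6,7,8,9,10}:36  {1,2,3,5,6,7,8,9,10}:36  {2,3,4,5,6,7,8,9,10}:108
  start at 0(f): 180
  start at 4(b): 40
sum over floor = 220

220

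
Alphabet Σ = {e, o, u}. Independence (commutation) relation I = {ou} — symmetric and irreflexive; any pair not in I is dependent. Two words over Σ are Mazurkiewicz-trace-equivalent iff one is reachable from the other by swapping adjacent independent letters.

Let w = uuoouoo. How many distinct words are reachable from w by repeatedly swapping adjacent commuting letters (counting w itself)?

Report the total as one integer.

35

0(u) covers ∅
1(u) covers 0:u
2(o) covers ∅
3(o) covers 2:o
4(u) covers 1:u
5(o) covers 3:o
6(o) covers 5:o
floor of heap: 0:u, 2:o
completions by unplaced set U, small U first (add the entries for U minus each lowest piece of U):
  |U|=1: {4}:1  {6}:1
  |U|=2: {1,4}:1  {4,6}:2  {5,6}:1
  |U|=3: {0,1,4}:1  {1,4,6}:3  {3,5,6}:1  {4,5,6}:3
  |U|=4: {0,1,4,6}:4  {1,4,5,6}:6  {2,3,5,6}:1  {3,4,5,6}:4
  |U|=5: {0,1,4,5,6}:10  {1,3,4,5,6}:10  {2,3,4,5,6}:5
  start at 0(u): 15
  start at 2(o): 20
sum over floor = 35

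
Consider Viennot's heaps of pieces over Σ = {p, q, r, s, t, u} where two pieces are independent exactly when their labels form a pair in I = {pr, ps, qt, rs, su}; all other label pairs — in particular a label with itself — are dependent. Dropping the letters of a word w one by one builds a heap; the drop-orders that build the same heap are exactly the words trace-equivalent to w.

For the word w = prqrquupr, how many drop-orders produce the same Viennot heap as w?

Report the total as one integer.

4

#0=p has no predecessor
#1=r has no predecessor
#2=q depends on [0:p, 1:r]
#3=r depends on [2:q]
#4=q depends on [3:r]
#5=u depends on [4:q]
#6=u depends on [5:u]
#7=p depends on [6:u]
#8=r depends on [6:u]
sources: [0:p, 1:r]
N(rest) = Σ N(rest − s) over sources s of rest; N(one piece) = 1:
  size 1 → [7]=1  [8]=1
  size 2 → [7,8]=2
  size 3 → [6,7,8]=2
  size 4 → [5,6,7,8]=2
  size 5 → [4,5,6,7,8]=2
  size 6 → [3,4,5,6,7,8]=2
  size 7 → [2,3,4,5,6,7,8]=2
  first=0(p) contributes 2
  first=1(r) contributes 2
|[w]| = 4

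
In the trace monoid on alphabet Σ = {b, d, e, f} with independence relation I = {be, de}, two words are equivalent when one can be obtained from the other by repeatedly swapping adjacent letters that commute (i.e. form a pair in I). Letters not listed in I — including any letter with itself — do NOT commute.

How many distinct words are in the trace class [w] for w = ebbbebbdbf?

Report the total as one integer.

drop 0:e onto floor
drop 1:b onto floor
drop 2:b onto {1:b}
drop 3:b onto {2:b}
drop 4:e onto {0:e}
drop 5:b onto {3:b}
drop 6:b onto {5:b}
drop 7:d onto {6:b}
drop 8:b onto {7:d}
drop 9:f onto {4:e, 8:b}
ground layer = {0:e, 1:b}
drop-orders for the pieces not yet dropped (sum over which currently-grounded one goes next):
  1 to go: {9} 1
  2 to go: {4,9} 1  {8,9} 1
  3 to go: {0,4,9} 1  {4,8,9} 2  {7,8,9} 1
  4 to go: {0,4,8,9} 3  {4,7,8,9} 3  {6,7,8,9} 1
  5 to go: {0,4,7,8,9} 6  {4,6,7,8,9} 4  {5,6,7,8,9} 1
  6 to go: {0,4,6,7,8,9} 10  {3,5,6,7,8,9} 1  {4,5,6,7,8,9} 5
  7 to go: {0,4,5,6,7,8,9} 15  {2,3,5,6,7,8,9} 1  {3,4,5,6,7,8,9} 6
  8 to go: {0,3,4,5,6,7,8,9} 21  {1,2,3,5,6,7,8,9} 1  {2,3,4,5,6,7,8,9} 7
  if 0:e drops first: 8 orders
  if 1:b drops first: 28 orders
heap linearizations: 36

36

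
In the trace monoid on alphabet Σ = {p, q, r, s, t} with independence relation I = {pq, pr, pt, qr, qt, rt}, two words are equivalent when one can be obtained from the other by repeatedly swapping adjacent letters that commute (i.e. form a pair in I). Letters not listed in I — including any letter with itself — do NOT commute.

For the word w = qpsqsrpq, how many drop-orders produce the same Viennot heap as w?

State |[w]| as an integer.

12

0(q) covers ∅
1(p) covers ∅
2(s) covers 0:q, 1:p
3(q) covers 2:s
4(s) covers 3:q
5(r) covers 4:s
6(p) covers 4:s
7(q) covers 4:s
floor of heap: 0:q, 1:p
completions by unplaced set U, small U first (add the entries for U minus each lowest piece of U):
  |U|=1: {5}:1  {6}:1  {7}:1
  |U|=2: {5,6}:2  {5,7}:2  {6,7}:2
  |U|=3: {5,6,7}:6
  |U|=4: {4,5,6,7}:6
  |U|=5: {3,4,5,6,7}:6
  |U|=6: {2,3,4,5,6,7}:6
  start at 0(q): 6
  start at 1(p): 6
sum over floor = 12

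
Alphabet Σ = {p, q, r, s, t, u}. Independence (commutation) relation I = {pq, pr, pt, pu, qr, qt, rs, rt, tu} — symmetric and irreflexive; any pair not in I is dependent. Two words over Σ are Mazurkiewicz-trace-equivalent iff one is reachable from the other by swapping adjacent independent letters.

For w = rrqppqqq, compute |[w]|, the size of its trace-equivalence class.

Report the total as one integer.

drop 0:r onto floor
drop 1:r onto {0:r}
drop 2:q onto floor
drop 3:p onto floor
drop 4:p onto {3:p}
drop 5:q onto {2:q}
drop 6:q onto {5:q}
drop 7:q onto {6:q}
ground layer = {0:r, 2:q, 3:p}
drop-orders for the pieces not yet dropped (sum over which currently-grounded one goes next):
  1 to go: {1} 1  {4} 1  {7} 1
  2 to go: {0,1} 1  {1,4} 2  {1,7} 2  {3,4} 1  {4,7} 2  {6,7} 1
  3 to go: {0,1,4} 3  {0,1,7} 3  {1,3,4} 3  {1,4,7} 6  {1,6,7} 3  {3,4,7} 3  {4,6,7} 3  {5,6,7} 1
  4 to go: {0,1,3,4} 6  {0,1,4,7} 12  {0,1,6,7} 6  {1,3,4,7} 12  {1,4,6,7} 12  {1,5,6,7} 4  {2,5,6,7} 1  {3,4,6,7} 6  {4,5,6,7} 4
  5 to go: {0,1,3,4,7} 30  {0,1,4,6,7} 30  {0,1,5,6,7} 10  {1,2,5,6,7} 5  {1,3,4,6,7} 30  {1,4,5,6,7} 20  {2,4,5,6,7} 5  {3,4,5,6,7} 10
  6 to go: {0,1,2,5,6,7} 15  {0,1,3,4,6,7} 90  {0,1,4,5,6,7} 60  {1,2,4,5,6,7} 30  {1,3,4,5,6,7} 60  {2,3,4,5,6,7} 15
  if 0:r drops first: 105 orders
  if 2:q drops first: 210 orders
  if 3:p drops first: 105 orders
heap linearizations: 420

420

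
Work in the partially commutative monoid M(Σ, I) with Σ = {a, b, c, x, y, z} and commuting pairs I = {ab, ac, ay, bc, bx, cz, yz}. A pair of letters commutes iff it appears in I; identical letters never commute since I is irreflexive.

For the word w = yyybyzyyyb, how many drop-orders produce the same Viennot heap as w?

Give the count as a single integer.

piece 0:y — minimal
piece 1:y rests on {0:y}
piece 2:y rests on {1:y}
piece 3:b rests on {2:y}
piece 4:y rests on {3:b}
piece 5:z rests on {3:b}
piece 6:y rests on {4:y}
piece 7:y rests on {6:y}
piece 8:y rests on {7:y}
piece 9:b rests on {5:z, 8:y}
minimal pieces: {0:y}
ways to finish when only these pieces remain (= sum over removing one remaining piece with nothing left below it):
  1 left: {9}→1
  2 left: {5,9}→1  {8,9}→1
  3 left: {5,8,9}→2  {7,8,9}→1
  4 left: {5,7,8,9}→3  {6,7,8,9}→1
  5 left: {4,6,7,8,9}→1  {5,6,7,8,9}→4
  6 left: {4,5,6,7,8,9}→5
  7 left: {3,4,5,6,7,8,9}→5
  8 left: {2,3,4,5,6,7,8,9}→5
  placing 0:y first → 5 extensions

5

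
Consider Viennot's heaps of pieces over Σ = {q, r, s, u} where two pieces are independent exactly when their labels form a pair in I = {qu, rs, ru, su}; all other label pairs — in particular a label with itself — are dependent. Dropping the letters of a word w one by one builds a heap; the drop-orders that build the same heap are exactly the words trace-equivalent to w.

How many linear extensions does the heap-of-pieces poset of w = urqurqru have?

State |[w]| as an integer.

drop 0:u onto floor
drop 1:r onto floor
drop 2:q onto {1:r}
drop 3:u onto {0:u}
drop 4:r onto {2:q}
drop 5:q onto {4:r}
drop 6:r onto {5:q}
drop 7:u onto {3:u}
ground layer = {0:u, 1:r}
drop-orders for the pieces not yet dropped (sum over which currently-grounded one goes next):
  1 to go: {6} 1  {7} 1
  2 to go: {3,7} 1  {5,6} 1  {6,7} 2
  3 to go: {0,3,7} 1  {3,6,7} 3  {4,5,6} 1  {5,6,7} 3
  4 to go: {0,3,6,7} 4  {2,4,5,6} 1  {3,5,6,7} 6  {4,5,6,7} 4
  5 to go: {0,3,5,6,7} 10  {1,2,4,5,6} 1  {2,4,5,6,7} 5  {3,4,5,6,7} 10
  6 to go: {0,3,4,5,6,7} 20  {1,2,4,5,6,7} 6  {2,3,4,5,6,7} 15
  if 0:u drops first: 21 orders
  if 1:r drops first: 35 orders
heap linearizations: 56

56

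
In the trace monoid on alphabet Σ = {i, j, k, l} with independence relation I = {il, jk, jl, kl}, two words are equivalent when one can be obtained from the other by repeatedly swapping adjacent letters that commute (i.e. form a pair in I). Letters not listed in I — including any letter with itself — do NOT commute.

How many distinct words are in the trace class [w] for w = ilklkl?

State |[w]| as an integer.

20

0(i) covers ∅
1(l) covers ∅
2(k) covers 0:i
3(l) covers 1:l
4(k) covers 2:k
5(l) covers 3:l
floor of heap: 0:i, 1:l
completions by unplaced set U, small U first (add the entries for U minus each lowest piece of U):
  |U|=1: {4}:1  {5}:1
  |U|=2: {2,4}:1  {3,5}:1  {4,5}:2
  |U|=3: {0,2,4}:1  {1,3,5}:1  {2,4,5}:3  {3,4,5}:3
  |U|=4: {0,2,4,5}:4  {1,3,4,5}:4  {2,3,4,5}:6
  start at 0(i): 10
  start at 1(l): 10
sum over floor = 20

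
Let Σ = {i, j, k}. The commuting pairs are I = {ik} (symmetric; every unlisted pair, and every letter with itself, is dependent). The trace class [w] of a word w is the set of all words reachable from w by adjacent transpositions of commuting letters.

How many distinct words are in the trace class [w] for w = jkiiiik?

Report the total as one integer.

piece 0:j — minimal
piece 1:k rests on {0:j}
piece 2:i rests on {0:j}
piece 3:i rests on {2:i}
piece 4:i rests on {3:i}
piece 5:i rests on {4:i}
piece 6:k rests on {1:k}
minimal pieces: {0:j}
ways to finish when only these pieces remain (= sum over removing one remaining piece with nothing left below it):
  1 left: {5}→1  {6}→1
  2 left: {1,6}→1  {4,5}→1  {5,6}→2
  3 left: {1,5,6}→3  {3,4,5}→1  {4,5,6}→3
  4 left: {1,4,5,6}→6  {2,3,4,5}→1  {3,4,5,6}→4
  5 left: {1,3,4,5,6}→10  {2,3,4,5,6}→5
  placing 0:j first → 15 extensions

15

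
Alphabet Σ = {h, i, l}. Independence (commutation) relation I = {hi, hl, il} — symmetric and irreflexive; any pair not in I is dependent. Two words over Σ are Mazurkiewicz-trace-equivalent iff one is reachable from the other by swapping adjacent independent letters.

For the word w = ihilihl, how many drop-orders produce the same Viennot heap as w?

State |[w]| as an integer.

piece 0:i — minimal
piece 1:h — minimal
piece 2:i rests on {0:i}
piece 3:l — minimal
piece 4:i rests on {2:i}
piece 5:h rests on {1:h}
piece 6:l rests on {3:l}
minimal pieces: {0:i, 1:h, 3:l}
ways to finish when only these pieces remain (= sum over removing one remaining piece with nothing left below it):
  1 left: {4}→1  {5}→1  {6}→1
  2 left: {1,5}→1  {2,4}→1  {3,6}→1  {4,5}→2  {4,6}→2  {5,6}→2
  3 left: {0,2,4}→1  {1,4,5}→3  {1,5,6}→3  {2,4,5}→3  {2,4,6}→3  {3,4,6}→3  {3,5,6}→3  {4,5,6}→6
  4 left: {0,2,4,5}→4  {0,2,4,6}→4  {1,2,4,5}→6  {1,3,5,6}→6  {1,4,5,6}→12  {2,3,4,6}→6  {2,4,5,6}→12  {3,4,5,6}→12
  5 left: {0,1,2,4,5}→10  {0,2,3,4,6}→10  {0,2,4,5,6}→20  {1,2,4,5,6}→30  {1,3,4,5,6}→30  {2,3,4,5,6}→30
  placing 0:i first → 90 extensions
  placing 1:h first → 60 extensions
  placing 3:l first → 60 extensions
total linear extensions = 210

210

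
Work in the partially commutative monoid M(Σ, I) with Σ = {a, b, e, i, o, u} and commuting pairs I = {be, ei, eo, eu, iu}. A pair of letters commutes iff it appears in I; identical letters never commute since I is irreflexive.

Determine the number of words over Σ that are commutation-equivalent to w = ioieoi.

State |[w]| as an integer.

6

#0=i has no predecessor
#1=o depends on [0:i]
#2=i depends on [1:o]
#3=e has no predecessor
#4=o depends on [2:i]
#5=i depends on [4:o]
sources: [0:i, 3:e]
N(rest) = Σ N(rest − s) over sources s of rest; N(one piece) = 1:
  size 1 → [3]=1  [5]=1
  size 2 → [3,5]=2  [4,5]=1
  size 3 → [2,4,5]=1  [3,4,5]=3
  size 4 → [1,2,4,5]=1  [2,3,4,5]=4
  first=0(i) contributes 5
  first=3(e) contributes 1
|[w]| = 6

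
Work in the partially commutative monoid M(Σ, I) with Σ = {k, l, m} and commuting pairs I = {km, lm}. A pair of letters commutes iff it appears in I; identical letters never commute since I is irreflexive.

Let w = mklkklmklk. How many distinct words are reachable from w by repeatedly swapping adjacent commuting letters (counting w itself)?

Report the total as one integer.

0(m) covers ∅
1(k) covers ∅
2(l) covers 1:k
3(k) covers 2:l
4(k) covers 3:k
5(l) covers 4:k
6(m) covers 0:m
7(k) covers 5:l
8(l) covers 7:k
9(k) covers 8:l
floor of heap: 0:m, 1:k
completions by unplaced set U, small U first (add the entries for U minus each lowest piece of U):
  |U|=1: {6}:1  {9}:1
  |U|=2: {0,6}:1  {6,9}:2  {8,9}:1
  |U|=3: {0,6,9}:3  {6,8,9}:3  {7,8,9}:1
  |U|=4: {0,6,8,9}:6  {5,7,8,9}:1  {6,7,8,9}:4
  |U|=5: {0,6,7,8,9}:10  {4,5,7,8,9}:1  {5,6,7,8,9}:5
  |U|=6: {0,5,6,7,8,9}:15  {3,4,5,7,8,9}:1  {4,5,6,7,8,9}:6
  |U|=7: {0,4,5,6,7,8,9}:21  {2,3,4,5,7,8,9}:1  {3,4,5,6,7,8,9}:7
  |U|=8: {0,3,4,5,6,7,8,9}:28  {1,2,3,4,5,7,8,9}:1  {2,3,4,5,6,7,8,9}:8
  start at 0(m): 9
  start at 1(k): 36
sum over floor = 45

45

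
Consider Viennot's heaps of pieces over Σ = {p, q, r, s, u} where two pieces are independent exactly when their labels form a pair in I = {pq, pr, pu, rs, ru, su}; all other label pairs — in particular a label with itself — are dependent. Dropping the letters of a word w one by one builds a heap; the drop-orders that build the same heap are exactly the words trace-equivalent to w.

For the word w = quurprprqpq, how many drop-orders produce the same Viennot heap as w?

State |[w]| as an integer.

0(q) covers ∅
1(u) covers 0:q
2(u) covers 1:u
3(r) covers 0:q
4(p) covers ∅
5(r) covers 3:r
6(p) covers 4:p
7(r) covers 5:r
8(q) covers 2:u, 7:r
9(p) covers 6:p
10(q) covers 8:q
floor of heap: 0:q, 4:p
completions by unplaced set U, small U first (add the entries for U minus each lowest piece of U):
  |U|=1: {9}:1  {10}:1
  |U|=2: {6,9}:1  {8,10}:1  {9,10}:2
  |U|=3: {2,8,10}:1  {4,6,9}:1  {6,9,10}:3  {7,8,10}:1  {8,9,10}:3
  |U|=4: {1,2,8,10}:1  {2,7,8,10}:2  {2,8,9,10}:4  {4,6,9,10}:4  {5,7,8,10}:1  {6,8,9,10}:6  {7,8,9,10}:4
  |U|=5: {1,2,7,8,10}:3  {1,2,8,9,10}:5  {2,5,7,8,10}:3  {2,6,8,9,10}:10  {2,7,8,9,10}:10  {3,5,7,8,10}:1  {4,6,8,9,10}:10  {5,7,8,9,10}:5  {6,7,8,9,10}:10
  |U|=6: {1,2,5,7,8,10}:6  {1,2,6,8,9,10}:15  {1,2,7,8,9,10}:18  {2,3,5,7,8,10}:4  {2,4,6,8,9,10}:20  {2,5,7,8,9,10}:18  {2,6,7,8,9,10}:30  {3,5,7,8,9,10}:6  {4,6,7,8,9,10}:20  {5,6,7,8,9,10}:15
  |U|=7: {1,2,3,5,7,8,10}:10  {1,2,4,6,8,9,10}:35  {1,2,5,7,8,9,10}:42  {1,2,6,7,8,9,10}:63  {2,3,5,7,8,9,10}:28  {2,4,6,7,8,9,10}:70  {2,5,6,7,8,9,10}:63  {3,5,6,7,8,9,10}:21  {4,5,6,7,8,9,10}:35
  |U|=8: {0,1,2,3,5,7,8,10}:10  {1,2,3,5,7,8,9,10}:80  {1,2,4,6,7,8,9,10}:168  {1,2,5,6,7,8,9,10}:168  {2,3,5,6,7,8,9,10}:112  {2,4,5,6,7,8,9,10}:168  {3,4,5,6,7,8,9,10}:56
  |U|=9: {0,1,2,3,5,7,8,9,10}:90  {1,2,3,5,6,7,8,9,10}:360  {1,2,4,5,6,7,8,9,10}:504  {2,3,4,5,6,7,8,9,10}:336
  start at 0(q): 1200
  start at 4(p): 450
sum over floor = 1650

1650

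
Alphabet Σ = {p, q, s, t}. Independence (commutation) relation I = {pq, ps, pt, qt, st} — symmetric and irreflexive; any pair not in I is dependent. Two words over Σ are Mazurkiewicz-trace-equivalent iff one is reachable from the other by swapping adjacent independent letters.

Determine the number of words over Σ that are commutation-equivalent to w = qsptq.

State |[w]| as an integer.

#0=q has no predecessor
#1=s depends on [0:q]
#2=p has no predecessor
#3=t has no predecessor
#4=q depends on [1:s]
sources: [0:q, 2:p, 3:t]
N(rest) = Σ N(rest − s) over sources s of rest; N(one piece) = 1:
  size 1 → [2]=1  [3]=1  [4]=1
  size 2 → [1,4]=1  [2,3]=2  [2,4]=2  [3,4]=2
  size 3 → [0,1,4]=1  [1,2,4]=3  [1,3,4]=3  [2,3,4]=6
  first=0(q) contributes 12
  first=2(p) contributes 4
  first=3(t) contributes 4
|[w]| = 20

20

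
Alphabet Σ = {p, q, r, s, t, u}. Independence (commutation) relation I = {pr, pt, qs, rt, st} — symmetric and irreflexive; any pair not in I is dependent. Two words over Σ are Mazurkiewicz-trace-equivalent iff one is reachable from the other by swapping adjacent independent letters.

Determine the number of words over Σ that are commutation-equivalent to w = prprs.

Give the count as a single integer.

0(p) covers ∅
1(r) covers ∅
2(p) covers 0:p
3(r) covers 1:r
4(s) covers 2:p, 3:r
floor of heap: 0:p, 1:r
completions by unplaced set U, small U first (add the entries for U minus each lowest piece of U):
  |U|=1: {4}:1
  |U|=2: {2,4}:1  {3,4}:1
  |U|=3: {0,2,4}:1  {1,3,4}:1  {2,3,4}:2
  start at 0(p): 3
  start at 1(r): 3
sum over floor = 6

6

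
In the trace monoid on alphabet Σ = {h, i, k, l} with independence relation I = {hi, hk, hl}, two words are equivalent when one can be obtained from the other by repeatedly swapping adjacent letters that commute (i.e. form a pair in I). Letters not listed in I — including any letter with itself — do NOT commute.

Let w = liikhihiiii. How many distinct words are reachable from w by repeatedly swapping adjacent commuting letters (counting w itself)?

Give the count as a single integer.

55

#0=l has no predecessor
#1=i depends on [0:l]
#2=i depends on [1:i]
#3=k depends on [2:i]
#4=h has no predecessor
#5=i depends on [3:k]
#6=h depends on [4:h]
#7=i depends on [5:i]
#8=i depends on [7:i]
#9=i depends on [8:i]
#10=i depends on [9:i]
sources: [0:l, 4:h]
N(rest) = Σ N(rest − s) over sources s of rest; N(one piece) = 1:
  size 1 → [6]=1  [10]=1
  size 2 → [4,6]=1  [6,10]=2  [9,10]=1
  size 3 → [4,6,10]=3  [6,9,10]=3  [8,9,10]=1
  size 4 → [4,6,9,10]=6  [6,8,9,10]=4  [7,8,9,10]=1
  size 5 → [4,6,8,9,10]=10  [5,7,8,9,10]=1  [6,7,8,9,10]=5
  size 6 → [3,5,7,8,9,10]=1  [4,6,7,8,9,10]=15  [5,6,7,8,9,10]=6
  size 7 → [2,3,5,7,8,9,10]=1  [3,5,6,7,8,9,10]=7  [4,5,6,7,8,9,10]=21
  size 8 → [1,2,3,5,7,8,9,10]=1  [2,3,5,6,7,8,9,10]=8  [3,4,5,6,7,8,9,10]=28
  size 9 → [0,1,2,3,5,7,8,9,10]=1  [1,2,3,5,6,7,8,9,10]=9  [2,3,4,5,6,7,8,9,10]=36
  first=0(l) contributes 45
  first=4(h) contributes 10
|[w]| = 55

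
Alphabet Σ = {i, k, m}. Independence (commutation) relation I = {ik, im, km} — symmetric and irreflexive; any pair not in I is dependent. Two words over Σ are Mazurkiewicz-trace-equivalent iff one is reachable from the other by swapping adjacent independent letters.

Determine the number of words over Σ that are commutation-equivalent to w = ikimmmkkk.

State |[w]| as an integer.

1260

piece 0:i — minimal
piece 1:k — minimal
piece 2:i rests on {0:i}
piece 3:m — minimal
piece 4:m rests on {3:m}
piece 5:m rests on {4:m}
piece 6:k rests on {1:k}
piece 7:k rests on {6:k}
piece 8:k rests on {7:k}
minimal pieces: {0:i, 1:k, 3:m}
ways to finish when only these pieces remain (= sum over removing one remaining piece with nothing left below it):
  1 left: {2}→1  {5}→1  {8}→1
  2 left: {0,2}→1  {2,5}→2  {2,8}→2  {4,5}→1  {5,8}→2  {7,8}→1
  3 left: {0,2,5}→3  {0,2,8}→3  {2,4,5}→3  {2,5,8}→6  {2,7,8}→3  {3,4,5}→1  {4,5,8}→3  {5,7,8}→3  {6,7,8}→1
  4 left: {0,2,4,5}→6  {0,2,5,8}→12  {0,2,7,8}→6  {1,6,7,8}→1  {2,3,4,5}→4  {2,4,5,8}→12  {2,5,7,8}→12  {2,6,7,8}→4  {3,4,5,8}→4  {4,5,7,8}→6  {5,6,7,8}→4
  5 left: {0,2,3,4,5}→10  {0,2,4,5,8}→30  {0,2,5,7,8}→30  {0,2,6,7,8}→10  {1,2,6,7,8}→5  {1,5,6,7,8}→5  {2,3,4,5,8}→20  {2,4,5,7,8}→30  {2,5,6,7,8}→20  {3,4,5,7,8}→10  {4,5,6,7,8}→10
  6 left: {0,1,2,6,7,8}→15  {0,2,3,4,5,8}→60  {0,2,4,5,7,8}→90  {0,2,5,6,7,8}→60  {1,2,5,6,7,8}→30  {1,4,5,6,7,8}→15  {2,3,4,5,7,8}→60  {2,4,5,6,7,8}→60  {3,4,5,6,7,8}→20
  7 left: {0,1,2,5,6,7,8}→105  {0,2,3,4,5,7,8}→210  {0,2,4,5,6,7,8}→210  {1,2,4,5,6,7,8}→105  {1,3,4,5,6,7,8}→35  {2,3,4,5,6,7,8}→140
  placing 0:i first → 280 extensions
  placing 1:k first → 560 extensions
  placing 3:m first → 420 extensions
total linear extensions = 1260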